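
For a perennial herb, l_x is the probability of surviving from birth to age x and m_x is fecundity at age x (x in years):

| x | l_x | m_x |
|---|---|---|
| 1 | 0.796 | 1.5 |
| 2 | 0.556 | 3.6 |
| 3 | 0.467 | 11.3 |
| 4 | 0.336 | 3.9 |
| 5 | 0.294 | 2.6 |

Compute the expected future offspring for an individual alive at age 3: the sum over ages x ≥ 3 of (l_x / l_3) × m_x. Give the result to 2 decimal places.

l_3 = 0.467. Conditional survival from age 3 to x is l_x / l_3.
  x=3: (0.467/0.467) × 11.3 = 11.3000
  x=4: (0.336/0.467) × 3.9 = 2.8060
  x=5: (0.294/0.467) × 2.6 = 1.6368
Sum = 11.3000 + 2.8060 + 1.6368 = 15.7428

15.74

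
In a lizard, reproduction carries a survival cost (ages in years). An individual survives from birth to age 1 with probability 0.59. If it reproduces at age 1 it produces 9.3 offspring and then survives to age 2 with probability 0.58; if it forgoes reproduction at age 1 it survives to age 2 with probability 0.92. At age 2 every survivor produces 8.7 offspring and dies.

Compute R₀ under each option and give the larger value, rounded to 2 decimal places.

breed at age 1: R₀ = 0.59 × (9.3 + 0.58 × 8.7) = 0.59 × 14.3460 = 8.4641
delay to age 2: R₀ = 0.59 × (0.92 × 8.7) = 0.59 × 8.0040 = 4.7224
Higher: breed at age 1 (8.4641).

8.46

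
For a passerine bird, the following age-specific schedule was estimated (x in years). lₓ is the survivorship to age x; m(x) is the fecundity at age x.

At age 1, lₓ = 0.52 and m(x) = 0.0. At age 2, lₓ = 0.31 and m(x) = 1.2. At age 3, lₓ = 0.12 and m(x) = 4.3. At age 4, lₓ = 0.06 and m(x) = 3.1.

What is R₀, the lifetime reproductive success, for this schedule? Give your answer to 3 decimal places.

R₀ = Σ lₓ m(x):
  age 1: 0.52 × 0.0 = 0.0000
  age 2: 0.31 × 1.2 = 0.3720
  age 3: 0.12 × 4.3 = 0.5160
  age 4: 0.06 × 3.1 = 0.1860
R₀ = 0.0000 + 0.3720 + 0.5160 + 0.1860 = 1.0740

1.074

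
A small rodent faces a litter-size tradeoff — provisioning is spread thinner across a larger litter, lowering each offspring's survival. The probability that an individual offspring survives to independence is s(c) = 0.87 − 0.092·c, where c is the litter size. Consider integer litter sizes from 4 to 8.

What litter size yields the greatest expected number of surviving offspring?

5

Expected surviving offspring = c × s(c):
  c=4: 4 × 0.502 = 2.008
  c=5: 5 × 0.410 = 2.050
  c=6: 6 × 0.318 = 1.908
  c=7: 7 × 0.226 = 1.582
  c=8: 8 × 0.134 = 1.072
Maximum at c = 5 (2.050 surviving offspring).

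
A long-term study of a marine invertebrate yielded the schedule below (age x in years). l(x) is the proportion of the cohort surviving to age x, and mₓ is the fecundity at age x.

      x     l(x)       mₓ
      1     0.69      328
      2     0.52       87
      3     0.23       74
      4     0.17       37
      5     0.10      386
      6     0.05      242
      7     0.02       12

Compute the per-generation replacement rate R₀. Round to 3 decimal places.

345.810

R₀ = Σ l(x) mₓ:
  age 1: 0.69 × 328 = 226.3200
  age 2: 0.52 × 87 = 45.2400
  age 3: 0.23 × 74 = 17.0200
  age 4: 0.17 × 37 = 6.2900
  age 5: 0.10 × 386 = 38.6000
  age 6: 0.05 × 242 = 12.1000
  age 7: 0.02 × 12 = 0.2400
R₀ = 226.3200 + 45.2400 + 17.0200 + 6.2900 + 38.6000 + 12.1000 + 0.2400 = 345.8100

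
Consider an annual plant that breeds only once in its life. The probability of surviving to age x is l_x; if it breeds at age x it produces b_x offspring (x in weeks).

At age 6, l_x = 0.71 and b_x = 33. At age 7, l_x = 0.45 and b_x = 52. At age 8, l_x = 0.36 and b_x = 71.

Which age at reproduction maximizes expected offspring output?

8

Expected offspring if breeding at age x = l_x × b_x:
  age 6: 0.71 × 33 = 23.430
  age 7: 0.45 × 52 = 23.400
  age 8: 0.36 × 71 = 25.560
Maximum at age 8 (25.560).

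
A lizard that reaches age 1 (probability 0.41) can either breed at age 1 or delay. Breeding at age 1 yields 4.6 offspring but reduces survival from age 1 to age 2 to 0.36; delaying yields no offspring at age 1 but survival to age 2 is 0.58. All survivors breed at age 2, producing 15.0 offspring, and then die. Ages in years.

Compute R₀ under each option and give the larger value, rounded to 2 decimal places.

breed at age 1: R₀ = 0.41 × (4.6 + 0.36 × 15.0) = 0.41 × 10.0000 = 4.1000
delay to age 2: R₀ = 0.41 × (0.58 × 15.0) = 0.41 × 8.7000 = 3.5670
Higher: breed at age 1 (4.1000).

4.10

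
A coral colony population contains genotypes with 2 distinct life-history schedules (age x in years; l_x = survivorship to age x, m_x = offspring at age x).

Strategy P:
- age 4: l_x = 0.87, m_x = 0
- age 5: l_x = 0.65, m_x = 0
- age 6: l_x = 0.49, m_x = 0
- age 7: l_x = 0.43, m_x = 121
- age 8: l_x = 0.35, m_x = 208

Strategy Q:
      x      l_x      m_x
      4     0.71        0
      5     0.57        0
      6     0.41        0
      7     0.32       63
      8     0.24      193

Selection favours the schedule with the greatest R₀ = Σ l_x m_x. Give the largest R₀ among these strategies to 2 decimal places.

Strategy P: R₀ = 0.87×0 + 0.65×0 + 0.49×0 + 0.43×121 + 0.35×208 = 124.8300
Strategy Q: R₀ = 0.71×0 + 0.57×0 + 0.41×0 + 0.32×63 + 0.24×193 = 66.4800
Highest R₀: strategy P with 124.8300.

124.83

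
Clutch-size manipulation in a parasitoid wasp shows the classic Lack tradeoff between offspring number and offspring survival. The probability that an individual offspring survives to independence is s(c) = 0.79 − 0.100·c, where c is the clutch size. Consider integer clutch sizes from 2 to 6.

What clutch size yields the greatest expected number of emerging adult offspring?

Expected emerging adult offspring = c × s(c):
  c=2: 2 × 0.590 = 1.180
  c=3: 3 × 0.490 = 1.470
  c=4: 4 × 0.390 = 1.560
  c=5: 5 × 0.290 = 1.450
  c=6: 6 × 0.190 = 1.140
Maximum at c = 4 (1.560 emerging adult offspring).

4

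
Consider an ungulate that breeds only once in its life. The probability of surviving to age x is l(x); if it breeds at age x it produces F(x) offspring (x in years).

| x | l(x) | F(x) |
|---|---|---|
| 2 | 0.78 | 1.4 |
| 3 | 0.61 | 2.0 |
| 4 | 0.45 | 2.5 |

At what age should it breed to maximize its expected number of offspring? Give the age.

3

Expected offspring if breeding at age x = l(x) × F(x):
  age 2: 0.78 × 1.4 = 1.092
  age 3: 0.61 × 2.0 = 1.220
  age 4: 0.45 × 2.5 = 1.125
Maximum at age 3 (1.220).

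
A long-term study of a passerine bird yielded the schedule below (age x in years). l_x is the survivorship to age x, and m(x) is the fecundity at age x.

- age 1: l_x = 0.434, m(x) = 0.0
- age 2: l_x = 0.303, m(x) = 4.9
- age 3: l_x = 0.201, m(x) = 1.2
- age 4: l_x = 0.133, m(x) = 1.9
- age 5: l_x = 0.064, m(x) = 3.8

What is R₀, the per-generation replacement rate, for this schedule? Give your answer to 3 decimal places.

R₀ = Σ l_x m(x):
  age 1: 0.434 × 0.0 = 0.0000
  age 2: 0.303 × 4.9 = 1.4847
  age 3: 0.201 × 1.2 = 0.2412
  age 4: 0.133 × 1.9 = 0.2527
  age 5: 0.064 × 3.8 = 0.2432
R₀ = 0.0000 + 1.4847 + 0.2412 + 0.2527 + 0.2432 = 2.2218

2.222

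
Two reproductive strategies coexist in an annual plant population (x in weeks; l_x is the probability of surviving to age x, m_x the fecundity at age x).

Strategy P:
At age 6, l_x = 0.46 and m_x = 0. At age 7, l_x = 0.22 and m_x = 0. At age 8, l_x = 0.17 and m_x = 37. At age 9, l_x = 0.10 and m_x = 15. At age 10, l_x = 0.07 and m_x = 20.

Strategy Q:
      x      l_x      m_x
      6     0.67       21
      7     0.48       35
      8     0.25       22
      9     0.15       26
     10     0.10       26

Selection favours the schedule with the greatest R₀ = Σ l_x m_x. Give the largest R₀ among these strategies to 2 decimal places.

Strategy P: R₀ = 0.46×0 + 0.22×0 + 0.17×37 + 0.10×15 + 0.07×20 = 9.1900
Strategy Q: R₀ = 0.67×21 + 0.48×35 + 0.25×22 + 0.15×26 + 0.10×26 = 42.8700
Highest R₀: strategy Q with 42.8700.

42.87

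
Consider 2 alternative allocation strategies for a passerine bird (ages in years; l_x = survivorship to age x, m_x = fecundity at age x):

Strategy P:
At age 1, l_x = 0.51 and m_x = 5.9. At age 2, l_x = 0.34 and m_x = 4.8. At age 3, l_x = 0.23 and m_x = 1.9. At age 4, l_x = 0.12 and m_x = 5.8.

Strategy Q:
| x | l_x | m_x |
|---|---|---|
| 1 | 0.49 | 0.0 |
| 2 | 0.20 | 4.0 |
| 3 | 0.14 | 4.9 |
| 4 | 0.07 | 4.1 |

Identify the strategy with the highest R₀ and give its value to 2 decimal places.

5.77

Strategy P: R₀ = 0.51×5.9 + 0.34×4.8 + 0.23×1.9 + 0.12×5.8 = 5.7740
Strategy Q: R₀ = 0.49×0.0 + 0.20×4.0 + 0.14×4.9 + 0.07×4.1 = 1.7730
Highest R₀: strategy P with 5.7740.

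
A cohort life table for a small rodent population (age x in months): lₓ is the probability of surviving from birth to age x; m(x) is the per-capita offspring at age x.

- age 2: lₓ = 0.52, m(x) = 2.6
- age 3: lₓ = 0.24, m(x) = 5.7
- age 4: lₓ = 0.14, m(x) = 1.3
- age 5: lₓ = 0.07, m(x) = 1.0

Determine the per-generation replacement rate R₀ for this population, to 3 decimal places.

R₀ = Σ lₓ m(x):
  age 2: 0.52 × 2.6 = 1.3520
  age 3: 0.24 × 5.7 = 1.3680
  age 4: 0.14 × 1.3 = 0.1820
  age 5: 0.07 × 1.0 = 0.0700
R₀ = 1.3520 + 1.3680 + 0.1820 + 0.0700 = 2.9720

2.972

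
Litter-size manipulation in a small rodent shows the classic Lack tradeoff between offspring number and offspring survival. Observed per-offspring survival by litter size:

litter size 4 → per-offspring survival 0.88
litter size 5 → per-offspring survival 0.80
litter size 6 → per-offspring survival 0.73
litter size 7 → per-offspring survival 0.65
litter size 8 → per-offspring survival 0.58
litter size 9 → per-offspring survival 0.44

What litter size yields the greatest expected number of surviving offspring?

Expected surviving offspring = c × s(c):
  c=4: 4 × 0.88 = 3.520
  c=5: 5 × 0.80 = 4.000
  c=6: 6 × 0.73 = 4.380
  c=7: 7 × 0.65 = 4.550
  c=8: 8 × 0.58 = 4.640
  c=9: 9 × 0.44 = 3.960
Maximum at c = 8 (4.640 surviving offspring).

8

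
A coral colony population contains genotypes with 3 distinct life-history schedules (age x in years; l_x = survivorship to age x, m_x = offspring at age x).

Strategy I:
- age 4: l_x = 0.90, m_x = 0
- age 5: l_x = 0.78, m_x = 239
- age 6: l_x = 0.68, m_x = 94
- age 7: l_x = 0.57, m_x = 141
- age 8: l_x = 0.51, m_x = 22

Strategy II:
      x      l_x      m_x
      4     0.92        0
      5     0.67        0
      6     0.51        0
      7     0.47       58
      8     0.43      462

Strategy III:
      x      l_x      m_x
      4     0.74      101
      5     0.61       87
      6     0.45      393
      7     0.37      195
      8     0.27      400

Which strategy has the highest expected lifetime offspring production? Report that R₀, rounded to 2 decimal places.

484.81

Strategy I: R₀ = 0.90×0 + 0.78×239 + 0.68×94 + 0.57×141 + 0.51×22 = 341.9300
Strategy II: R₀ = 0.92×0 + 0.67×0 + 0.51×0 + 0.47×58 + 0.43×462 = 225.9200
Strategy III: R₀ = 0.74×101 + 0.61×87 + 0.45×393 + 0.37×195 + 0.27×400 = 484.8100
Highest R₀: strategy III with 484.8100.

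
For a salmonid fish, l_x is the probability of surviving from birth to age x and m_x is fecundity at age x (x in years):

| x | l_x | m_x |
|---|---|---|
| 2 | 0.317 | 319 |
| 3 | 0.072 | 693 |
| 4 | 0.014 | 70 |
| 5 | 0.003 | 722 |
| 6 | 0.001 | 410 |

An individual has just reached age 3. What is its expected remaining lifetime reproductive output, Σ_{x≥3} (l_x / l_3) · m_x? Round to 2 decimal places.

l_3 = 0.072. Conditional survival from age 3 to x is l_x / l_3.
  x=3: (0.072/0.072) × 693 = 693.0000
  x=4: (0.014/0.072) × 70 = 13.6111
  x=5: (0.003/0.072) × 722 = 30.0833
  x=6: (0.001/0.072) × 410 = 5.6944
Sum = 693.0000 + 13.6111 + 30.0833 + 5.6944 = 742.3889

742.39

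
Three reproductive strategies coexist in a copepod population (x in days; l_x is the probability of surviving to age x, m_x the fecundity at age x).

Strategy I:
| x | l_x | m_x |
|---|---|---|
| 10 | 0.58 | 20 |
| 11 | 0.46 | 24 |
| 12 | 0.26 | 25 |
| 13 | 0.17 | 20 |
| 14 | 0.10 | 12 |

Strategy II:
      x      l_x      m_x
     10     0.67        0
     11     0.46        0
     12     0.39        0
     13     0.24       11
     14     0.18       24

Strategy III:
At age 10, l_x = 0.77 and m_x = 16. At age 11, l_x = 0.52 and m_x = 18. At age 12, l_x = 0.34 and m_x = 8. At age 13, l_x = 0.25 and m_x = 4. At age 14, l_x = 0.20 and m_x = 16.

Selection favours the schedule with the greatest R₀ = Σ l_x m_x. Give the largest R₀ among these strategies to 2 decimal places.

Strategy I: R₀ = 0.58×20 + 0.46×24 + 0.26×25 + 0.17×20 + 0.10×12 = 33.7400
Strategy II: R₀ = 0.67×0 + 0.46×0 + 0.39×0 + 0.24×11 + 0.18×24 = 6.9600
Strategy III: R₀ = 0.77×16 + 0.52×18 + 0.34×8 + 0.25×4 + 0.20×16 = 28.6000
Highest R₀: strategy I with 33.7400.

33.74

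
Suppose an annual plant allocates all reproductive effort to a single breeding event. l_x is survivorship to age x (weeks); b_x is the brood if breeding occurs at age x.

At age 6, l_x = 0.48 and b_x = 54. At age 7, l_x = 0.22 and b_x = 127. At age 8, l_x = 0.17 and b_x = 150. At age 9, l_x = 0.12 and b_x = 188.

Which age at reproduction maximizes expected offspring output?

7

Expected offspring if breeding at age x = l_x × b_x:
  age 6: 0.48 × 54 = 25.920
  age 7: 0.22 × 127 = 27.940
  age 8: 0.17 × 150 = 25.500
  age 9: 0.12 × 188 = 22.560
Maximum at age 7 (27.940).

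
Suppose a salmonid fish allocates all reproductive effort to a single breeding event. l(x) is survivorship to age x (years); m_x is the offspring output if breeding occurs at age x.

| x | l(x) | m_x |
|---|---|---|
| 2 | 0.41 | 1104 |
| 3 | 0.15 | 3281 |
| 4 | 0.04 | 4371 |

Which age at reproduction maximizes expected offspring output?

Expected offspring if breeding at age x = l(x) × m_x:
  age 2: 0.41 × 1104 = 452.640
  age 3: 0.15 × 3281 = 492.150
  age 4: 0.04 × 4371 = 174.840
Maximum at age 3 (492.150).

3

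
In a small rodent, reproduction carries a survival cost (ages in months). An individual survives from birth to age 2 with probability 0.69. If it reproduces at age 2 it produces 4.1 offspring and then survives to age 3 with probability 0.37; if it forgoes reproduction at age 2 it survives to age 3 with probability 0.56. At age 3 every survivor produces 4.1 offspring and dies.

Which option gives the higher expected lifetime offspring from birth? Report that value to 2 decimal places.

breed at age 2: R₀ = 0.69 × (4.1 + 0.37 × 4.1) = 0.69 × 5.6170 = 3.8757
delay to age 3: R₀ = 0.69 × (0.56 × 4.1) = 0.69 × 2.2960 = 1.5842
Higher: breed at age 2 (3.8757).

3.88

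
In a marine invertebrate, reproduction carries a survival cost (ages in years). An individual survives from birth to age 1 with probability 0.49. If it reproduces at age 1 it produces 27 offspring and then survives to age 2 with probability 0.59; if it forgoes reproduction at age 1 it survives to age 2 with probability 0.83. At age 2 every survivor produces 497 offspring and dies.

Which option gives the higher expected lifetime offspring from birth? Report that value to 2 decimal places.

breed at age 1: R₀ = 0.49 × (27 + 0.59 × 497) = 0.49 × 320.2300 = 156.9127
delay to age 2: R₀ = 0.49 × (0.83 × 497) = 0.49 × 412.5100 = 202.1299
Higher: delay to age 2 (202.1299).

202.13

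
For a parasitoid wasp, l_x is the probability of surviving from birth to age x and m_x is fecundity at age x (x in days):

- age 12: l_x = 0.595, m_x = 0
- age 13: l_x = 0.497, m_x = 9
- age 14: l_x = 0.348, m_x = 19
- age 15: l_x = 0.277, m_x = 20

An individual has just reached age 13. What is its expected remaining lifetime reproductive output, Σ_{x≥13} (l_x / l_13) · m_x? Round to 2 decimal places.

l_13 = 0.497. Conditional survival from age 13 to x is l_x / l_13.
  x=13: (0.497/0.497) × 9 = 9.0000
  x=14: (0.348/0.497) × 19 = 13.3038
  x=15: (0.277/0.497) × 20 = 11.1469
Sum = 9.0000 + 13.3038 + 11.1469 = 33.4507

33.45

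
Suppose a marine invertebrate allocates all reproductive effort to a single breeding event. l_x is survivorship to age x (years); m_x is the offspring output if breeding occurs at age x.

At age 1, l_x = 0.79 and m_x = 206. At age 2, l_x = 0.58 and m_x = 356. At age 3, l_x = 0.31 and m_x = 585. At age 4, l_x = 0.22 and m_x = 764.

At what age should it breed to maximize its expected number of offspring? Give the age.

Expected offspring if breeding at age x = l_x × m_x:
  age 1: 0.79 × 206 = 162.740
  age 2: 0.58 × 356 = 206.480
  age 3: 0.31 × 585 = 181.350
  age 4: 0.22 × 764 = 168.080
Maximum at age 2 (206.480).

2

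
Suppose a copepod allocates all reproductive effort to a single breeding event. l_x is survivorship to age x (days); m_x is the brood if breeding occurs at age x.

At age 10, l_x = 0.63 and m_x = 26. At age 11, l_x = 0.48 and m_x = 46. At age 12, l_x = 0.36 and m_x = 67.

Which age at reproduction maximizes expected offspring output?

Expected offspring if breeding at age x = l_x × m_x:
  age 10: 0.63 × 26 = 16.380
  age 11: 0.48 × 46 = 22.080
  age 12: 0.36 × 67 = 24.120
Maximum at age 12 (24.120).

12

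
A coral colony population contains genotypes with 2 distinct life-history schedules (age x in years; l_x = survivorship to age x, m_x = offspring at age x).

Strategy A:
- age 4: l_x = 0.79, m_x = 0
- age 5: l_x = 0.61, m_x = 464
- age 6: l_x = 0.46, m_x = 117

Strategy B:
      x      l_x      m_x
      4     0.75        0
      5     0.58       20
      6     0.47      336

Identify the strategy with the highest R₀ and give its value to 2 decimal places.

Strategy A: R₀ = 0.79×0 + 0.61×464 + 0.46×117 = 336.8600
Strategy B: R₀ = 0.75×0 + 0.58×20 + 0.47×336 = 169.5200
Highest R₀: strategy A with 336.8600.

336.86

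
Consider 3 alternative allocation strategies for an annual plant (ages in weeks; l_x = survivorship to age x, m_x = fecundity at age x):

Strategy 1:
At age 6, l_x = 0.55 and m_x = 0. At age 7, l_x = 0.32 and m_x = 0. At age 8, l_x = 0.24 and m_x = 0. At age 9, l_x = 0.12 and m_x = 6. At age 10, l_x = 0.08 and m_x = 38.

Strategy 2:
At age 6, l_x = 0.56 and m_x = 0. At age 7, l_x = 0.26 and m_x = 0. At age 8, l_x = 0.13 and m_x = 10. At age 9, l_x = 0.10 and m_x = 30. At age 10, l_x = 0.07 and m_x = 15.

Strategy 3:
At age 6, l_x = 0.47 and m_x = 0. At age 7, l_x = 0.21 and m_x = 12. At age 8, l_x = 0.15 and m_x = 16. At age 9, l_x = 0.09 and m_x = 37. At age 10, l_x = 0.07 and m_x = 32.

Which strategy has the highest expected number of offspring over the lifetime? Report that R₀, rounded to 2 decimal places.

Strategy 1: R₀ = 0.55×0 + 0.32×0 + 0.24×0 + 0.12×6 + 0.08×38 = 3.7600
Strategy 2: R₀ = 0.56×0 + 0.26×0 + 0.13×10 + 0.10×30 + 0.07×15 = 5.3500
Strategy 3: R₀ = 0.47×0 + 0.21×12 + 0.15×16 + 0.09×37 + 0.07×32 = 10.4900
Highest R₀: strategy 3 with 10.4900.

10.49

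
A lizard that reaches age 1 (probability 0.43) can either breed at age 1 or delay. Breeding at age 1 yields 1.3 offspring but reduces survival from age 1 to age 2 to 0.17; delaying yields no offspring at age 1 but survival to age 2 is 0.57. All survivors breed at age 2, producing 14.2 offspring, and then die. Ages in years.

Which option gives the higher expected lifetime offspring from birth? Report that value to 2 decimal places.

breed at age 1: R₀ = 0.43 × (1.3 + 0.17 × 14.2) = 0.43 × 3.7140 = 1.5970
delay to age 2: R₀ = 0.43 × (0.57 × 14.2) = 0.43 × 8.0940 = 3.4804
Higher: delay to age 2 (3.4804).

3.48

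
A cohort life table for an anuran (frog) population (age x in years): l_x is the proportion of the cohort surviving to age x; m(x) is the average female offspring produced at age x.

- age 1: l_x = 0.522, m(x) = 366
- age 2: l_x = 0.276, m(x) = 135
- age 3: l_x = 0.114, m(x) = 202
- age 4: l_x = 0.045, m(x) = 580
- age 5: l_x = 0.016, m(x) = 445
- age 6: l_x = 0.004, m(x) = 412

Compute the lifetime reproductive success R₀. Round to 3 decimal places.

286.208

R₀ = Σ l_x m(x):
  age 1: 0.522 × 366 = 191.0520
  age 2: 0.276 × 135 = 37.2600
  age 3: 0.114 × 202 = 23.0280
  age 4: 0.045 × 580 = 26.1000
  age 5: 0.016 × 445 = 7.1200
  age 6: 0.004 × 412 = 1.6480
R₀ = 191.0520 + 37.2600 + 23.0280 + 26.1000 + 7.1200 + 1.6480 = 286.2080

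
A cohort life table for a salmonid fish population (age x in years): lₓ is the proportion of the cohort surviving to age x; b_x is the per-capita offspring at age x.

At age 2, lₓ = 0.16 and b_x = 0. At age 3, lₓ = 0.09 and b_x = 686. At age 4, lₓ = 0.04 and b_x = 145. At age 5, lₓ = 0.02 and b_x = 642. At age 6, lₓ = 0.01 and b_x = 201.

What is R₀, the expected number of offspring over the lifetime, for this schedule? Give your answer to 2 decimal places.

R₀ = Σ lₓ b_x:
  age 2: 0.16 × 0 = 0.0000
  age 3: 0.09 × 686 = 61.7400
  age 4: 0.04 × 145 = 5.8000
  age 5: 0.02 × 642 = 12.8400
  age 6: 0.01 × 201 = 2.0100
R₀ = 0.0000 + 61.7400 + 5.8000 + 12.8400 + 2.0100 = 82.3900

82.39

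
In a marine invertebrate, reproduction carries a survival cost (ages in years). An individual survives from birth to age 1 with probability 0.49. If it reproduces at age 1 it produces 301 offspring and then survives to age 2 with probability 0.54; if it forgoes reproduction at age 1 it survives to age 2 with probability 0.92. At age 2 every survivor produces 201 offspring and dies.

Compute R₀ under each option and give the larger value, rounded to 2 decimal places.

breed at age 1: R₀ = 0.49 × (301 + 0.54 × 201) = 0.49 × 409.5400 = 200.6746
delay to age 2: R₀ = 0.49 × (0.92 × 201) = 0.49 × 184.9200 = 90.6108
Higher: breed at age 1 (200.6746).

200.67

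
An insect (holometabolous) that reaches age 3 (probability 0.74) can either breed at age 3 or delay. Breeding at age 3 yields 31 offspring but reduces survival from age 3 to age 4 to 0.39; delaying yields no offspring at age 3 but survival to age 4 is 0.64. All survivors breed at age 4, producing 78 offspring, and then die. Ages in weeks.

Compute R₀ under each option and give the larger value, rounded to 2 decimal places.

breed at age 3: R₀ = 0.74 × (31 + 0.39 × 78) = 0.74 × 61.4200 = 45.4508
delay to age 4: R₀ = 0.74 × (0.64 × 78) = 0.74 × 49.9200 = 36.9408
Higher: breed at age 3 (45.4508).

45.45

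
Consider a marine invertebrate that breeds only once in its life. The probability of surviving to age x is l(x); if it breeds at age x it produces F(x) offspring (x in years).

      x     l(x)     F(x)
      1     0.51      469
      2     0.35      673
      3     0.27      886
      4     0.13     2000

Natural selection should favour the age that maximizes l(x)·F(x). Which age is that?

4

Expected offspring if breeding at age x = l(x) × F(x):
  age 1: 0.51 × 469 = 239.190
  age 2: 0.35 × 673 = 235.550
  age 3: 0.27 × 886 = 239.220
  age 4: 0.13 × 2000 = 260.000
Maximum at age 4 (260.000).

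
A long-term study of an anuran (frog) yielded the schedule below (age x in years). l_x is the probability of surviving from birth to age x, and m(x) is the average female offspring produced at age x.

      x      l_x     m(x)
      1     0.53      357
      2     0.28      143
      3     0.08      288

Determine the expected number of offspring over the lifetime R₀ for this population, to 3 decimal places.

R₀ = Σ l_x m(x):
  age 1: 0.53 × 357 = 189.2100
  age 2: 0.28 × 143 = 40.0400
  age 3: 0.08 × 288 = 23.0400
R₀ = 189.2100 + 40.0400 + 23.0400 = 252.2900

252.290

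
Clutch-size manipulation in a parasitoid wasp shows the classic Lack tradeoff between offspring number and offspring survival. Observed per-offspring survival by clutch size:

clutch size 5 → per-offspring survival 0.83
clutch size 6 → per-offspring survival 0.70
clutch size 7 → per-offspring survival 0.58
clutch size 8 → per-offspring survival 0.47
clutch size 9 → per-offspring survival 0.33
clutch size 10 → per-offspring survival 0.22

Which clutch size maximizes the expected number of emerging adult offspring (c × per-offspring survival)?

Expected emerging adult offspring = c × s(c):
  c=5: 5 × 0.83 = 4.150
  c=6: 6 × 0.70 = 4.200
  c=7: 7 × 0.58 = 4.060
  c=8: 8 × 0.47 = 3.760
  c=9: 9 × 0.33 = 2.970
  c=10: 10 × 0.22 = 2.200
Maximum at c = 6 (4.200 emerging adult offspring).

6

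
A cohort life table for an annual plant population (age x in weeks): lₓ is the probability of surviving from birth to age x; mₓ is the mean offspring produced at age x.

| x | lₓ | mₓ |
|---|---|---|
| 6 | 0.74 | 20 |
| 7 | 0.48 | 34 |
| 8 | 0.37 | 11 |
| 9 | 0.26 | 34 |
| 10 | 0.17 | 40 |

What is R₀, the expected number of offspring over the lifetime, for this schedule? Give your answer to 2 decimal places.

R₀ = Σ lₓ mₓ:
  age 6: 0.74 × 20 = 14.8000
  age 7: 0.48 × 34 = 16.3200
  age 8: 0.37 × 11 = 4.0700
  age 9: 0.26 × 34 = 8.8400
  age 10: 0.17 × 40 = 6.8000
R₀ = 14.8000 + 16.3200 + 4.0700 + 8.8400 + 6.8000 = 50.8300

50.83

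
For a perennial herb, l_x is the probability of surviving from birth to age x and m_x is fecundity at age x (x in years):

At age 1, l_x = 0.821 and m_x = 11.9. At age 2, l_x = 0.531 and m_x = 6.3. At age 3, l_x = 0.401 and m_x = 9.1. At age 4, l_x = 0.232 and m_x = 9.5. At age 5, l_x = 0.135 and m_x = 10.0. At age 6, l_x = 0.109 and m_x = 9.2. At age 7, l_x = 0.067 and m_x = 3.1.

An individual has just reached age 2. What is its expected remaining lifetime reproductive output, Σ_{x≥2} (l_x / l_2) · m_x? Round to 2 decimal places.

l_2 = 0.531. Conditional survival from age 2 to x is l_x / l_2.
  x=2: (0.531/0.531) × 6.3 = 6.3000
  x=3: (0.401/0.531) × 9.1 = 6.8721
  x=4: (0.232/0.531) × 9.5 = 4.1507
  x=5: (0.135/0.531) × 10.0 = 2.5424
  x=6: (0.109/0.531) × 9.2 = 1.8885
  x=7: (0.067/0.531) × 3.1 = 0.3911
Sum = 6.3000 + 6.8721 + 4.1507 + 2.5424 + 1.8885 + 0.3911 = 22.1448

22.14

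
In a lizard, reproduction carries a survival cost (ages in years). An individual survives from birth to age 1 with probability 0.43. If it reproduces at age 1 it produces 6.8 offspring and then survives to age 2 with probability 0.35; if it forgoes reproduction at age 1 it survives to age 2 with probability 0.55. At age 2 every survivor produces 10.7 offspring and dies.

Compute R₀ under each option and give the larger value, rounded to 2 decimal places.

4.53

breed at age 1: R₀ = 0.43 × (6.8 + 0.35 × 10.7) = 0.43 × 10.5450 = 4.5343
delay to age 2: R₀ = 0.43 × (0.55 × 10.7) = 0.43 × 5.8850 = 2.5305
Higher: breed at age 1 (4.5343).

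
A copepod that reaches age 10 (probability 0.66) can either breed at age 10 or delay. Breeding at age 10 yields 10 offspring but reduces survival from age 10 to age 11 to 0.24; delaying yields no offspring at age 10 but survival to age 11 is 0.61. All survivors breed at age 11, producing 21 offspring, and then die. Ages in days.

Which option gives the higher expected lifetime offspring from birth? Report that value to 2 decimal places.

breed at age 10: R₀ = 0.66 × (10 + 0.24 × 21) = 0.66 × 15.0400 = 9.9264
delay to age 11: R₀ = 0.66 × (0.61 × 21) = 0.66 × 12.8100 = 8.4546
Higher: breed at age 10 (9.9264).

9.93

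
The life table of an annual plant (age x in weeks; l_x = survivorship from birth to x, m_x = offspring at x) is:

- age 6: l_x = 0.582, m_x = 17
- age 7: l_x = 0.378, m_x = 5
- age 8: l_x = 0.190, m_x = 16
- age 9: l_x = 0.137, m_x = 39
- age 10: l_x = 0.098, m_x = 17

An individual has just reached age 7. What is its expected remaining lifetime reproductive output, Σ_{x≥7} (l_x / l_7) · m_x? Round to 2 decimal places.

l_7 = 0.378. Conditional survival from age 7 to x is l_x / l_7.
  x=7: (0.378/0.378) × 5 = 5.0000
  x=8: (0.190/0.378) × 16 = 8.0423
  x=9: (0.137/0.378) × 39 = 14.1349
  x=10: (0.098/0.378) × 17 = 4.4074
Sum = 5.0000 + 8.0423 + 14.1349 + 4.4074 = 31.5847

31.58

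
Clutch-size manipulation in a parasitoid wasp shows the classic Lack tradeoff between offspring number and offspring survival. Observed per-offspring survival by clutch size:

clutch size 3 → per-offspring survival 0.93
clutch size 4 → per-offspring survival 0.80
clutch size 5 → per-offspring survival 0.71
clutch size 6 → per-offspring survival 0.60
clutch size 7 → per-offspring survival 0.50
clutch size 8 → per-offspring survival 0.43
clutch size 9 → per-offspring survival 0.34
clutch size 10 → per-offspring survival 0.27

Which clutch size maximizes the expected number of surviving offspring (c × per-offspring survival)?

Expected surviving offspring = c × s(c):
  c=3: 3 × 0.93 = 2.790
  c=4: 4 × 0.80 = 3.200
  c=5: 5 × 0.71 = 3.550
  c=6: 6 × 0.60 = 3.600
  c=7: 7 × 0.50 = 3.500
  c=8: 8 × 0.43 = 3.440
  c=9: 9 × 0.34 = 3.060
  c=10: 10 × 0.27 = 2.700
Maximum at c = 6 (3.600 surviving offspring).

6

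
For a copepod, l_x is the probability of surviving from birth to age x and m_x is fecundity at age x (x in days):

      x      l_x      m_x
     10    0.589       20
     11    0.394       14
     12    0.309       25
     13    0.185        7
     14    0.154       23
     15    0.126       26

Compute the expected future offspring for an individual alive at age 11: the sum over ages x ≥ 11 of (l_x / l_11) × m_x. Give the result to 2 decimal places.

l_11 = 0.394. Conditional survival from age 11 to x is l_x / l_11.
  x=11: (0.394/0.394) × 14 = 14.0000
  x=12: (0.309/0.394) × 25 = 19.6066
  x=13: (0.185/0.394) × 7 = 3.2868
  x=14: (0.154/0.394) × 23 = 8.9898
  x=15: (0.126/0.394) × 26 = 8.3147
Sum = 14.0000 + 19.6066 + 3.2868 + 8.9898 + 8.3147 = 54.1980

54.20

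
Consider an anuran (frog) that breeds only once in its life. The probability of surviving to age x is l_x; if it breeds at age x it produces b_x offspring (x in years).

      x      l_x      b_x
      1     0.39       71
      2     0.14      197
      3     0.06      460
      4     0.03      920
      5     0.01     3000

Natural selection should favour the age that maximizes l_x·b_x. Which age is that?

Expected offspring if breeding at age x = l_x × b_x:
  age 1: 0.39 × 71 = 27.690
  age 2: 0.14 × 197 = 27.580
  age 3: 0.06 × 460 = 27.600
  age 4: 0.03 × 920 = 27.600
  age 5: 0.01 × 3000 = 30.000
Maximum at age 5 (30.000).

5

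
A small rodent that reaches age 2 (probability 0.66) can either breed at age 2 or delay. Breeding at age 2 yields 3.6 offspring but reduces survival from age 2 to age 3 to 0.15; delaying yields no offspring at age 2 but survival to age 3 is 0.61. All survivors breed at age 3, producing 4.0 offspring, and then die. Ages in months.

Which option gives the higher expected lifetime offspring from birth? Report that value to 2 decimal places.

2.77

breed at age 2: R₀ = 0.66 × (3.6 + 0.15 × 4.0) = 0.66 × 4.2000 = 2.7720
delay to age 3: R₀ = 0.66 × (0.61 × 4.0) = 0.66 × 2.4400 = 1.6104
Higher: breed at age 2 (2.7720).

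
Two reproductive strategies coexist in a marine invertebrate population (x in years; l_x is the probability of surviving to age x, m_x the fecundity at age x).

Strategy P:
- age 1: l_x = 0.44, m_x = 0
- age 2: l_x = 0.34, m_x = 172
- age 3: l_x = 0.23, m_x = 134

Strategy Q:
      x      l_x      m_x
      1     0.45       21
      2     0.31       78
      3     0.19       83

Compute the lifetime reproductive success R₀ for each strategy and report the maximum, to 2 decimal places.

89.30

Strategy P: R₀ = 0.44×0 + 0.34×172 + 0.23×134 = 89.3000
Strategy Q: R₀ = 0.45×21 + 0.31×78 + 0.19×83 = 49.4000
Highest R₀: strategy P with 89.3000.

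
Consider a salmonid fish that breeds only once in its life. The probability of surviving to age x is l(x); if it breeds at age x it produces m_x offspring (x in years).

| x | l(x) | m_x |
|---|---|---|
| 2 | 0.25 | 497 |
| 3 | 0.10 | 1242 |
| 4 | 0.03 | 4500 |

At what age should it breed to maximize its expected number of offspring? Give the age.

4

Expected offspring if breeding at age x = l(x) × m_x:
  age 2: 0.25 × 497 = 124.250
  age 3: 0.10 × 1242 = 124.200
  age 4: 0.03 × 4500 = 135.000
Maximum at age 4 (135.000).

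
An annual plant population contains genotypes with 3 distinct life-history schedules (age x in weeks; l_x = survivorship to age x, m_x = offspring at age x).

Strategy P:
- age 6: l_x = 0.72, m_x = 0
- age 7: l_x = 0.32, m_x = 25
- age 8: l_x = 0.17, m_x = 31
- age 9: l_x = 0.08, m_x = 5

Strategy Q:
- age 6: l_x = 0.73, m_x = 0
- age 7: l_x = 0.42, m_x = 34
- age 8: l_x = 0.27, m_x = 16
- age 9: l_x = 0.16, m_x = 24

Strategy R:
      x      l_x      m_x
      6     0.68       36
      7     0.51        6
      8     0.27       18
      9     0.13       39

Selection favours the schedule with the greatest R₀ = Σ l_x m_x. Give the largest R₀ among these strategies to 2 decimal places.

Strategy P: R₀ = 0.72×0 + 0.32×25 + 0.17×31 + 0.08×5 = 13.6700
Strategy Q: R₀ = 0.73×0 + 0.42×34 + 0.27×16 + 0.16×24 = 22.4400
Strategy R: R₀ = 0.68×36 + 0.51×6 + 0.27×18 + 0.13×39 = 37.4700
Highest R₀: strategy R with 37.4700.

37.47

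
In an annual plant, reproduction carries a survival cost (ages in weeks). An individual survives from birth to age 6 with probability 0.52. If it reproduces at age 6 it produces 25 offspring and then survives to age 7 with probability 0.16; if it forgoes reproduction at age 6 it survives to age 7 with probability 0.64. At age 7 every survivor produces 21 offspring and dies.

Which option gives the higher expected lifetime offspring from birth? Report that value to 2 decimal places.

14.75

breed at age 6: R₀ = 0.52 × (25 + 0.16 × 21) = 0.52 × 28.3600 = 14.7472
delay to age 7: R₀ = 0.52 × (0.64 × 21) = 0.52 × 13.4400 = 6.9888
Higher: breed at age 6 (14.7472).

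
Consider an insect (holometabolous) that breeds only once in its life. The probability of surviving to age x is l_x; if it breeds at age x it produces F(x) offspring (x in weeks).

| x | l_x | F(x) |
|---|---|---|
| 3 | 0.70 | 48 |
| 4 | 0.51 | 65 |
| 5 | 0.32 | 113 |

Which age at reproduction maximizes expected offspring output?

5

Expected offspring if breeding at age x = l_x × F(x):
  age 3: 0.70 × 48 = 33.600
  age 4: 0.51 × 65 = 33.150
  age 5: 0.32 × 113 = 36.160
Maximum at age 5 (36.160).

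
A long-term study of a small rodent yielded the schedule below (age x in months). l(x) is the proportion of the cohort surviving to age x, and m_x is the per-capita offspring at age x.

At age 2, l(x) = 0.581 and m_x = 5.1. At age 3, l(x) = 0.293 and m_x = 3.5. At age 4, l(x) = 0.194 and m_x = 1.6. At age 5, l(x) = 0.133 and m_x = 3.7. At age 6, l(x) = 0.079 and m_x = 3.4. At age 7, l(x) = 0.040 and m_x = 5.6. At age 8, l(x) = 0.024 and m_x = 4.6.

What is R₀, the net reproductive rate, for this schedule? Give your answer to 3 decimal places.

R₀ = Σ l(x) m_x:
  age 2: 0.581 × 5.1 = 2.9631
  age 3: 0.293 × 3.5 = 1.0255
  age 4: 0.194 × 1.6 = 0.3104
  age 5: 0.133 × 3.7 = 0.4921
  age 6: 0.079 × 3.4 = 0.2686
  age 7: 0.040 × 5.6 = 0.2240
  age 8: 0.024 × 4.6 = 0.1104
R₀ = 2.9631 + 1.0255 + 0.3104 + 0.4921 + 0.2686 + 0.2240 + 0.1104 = 5.3941

5.394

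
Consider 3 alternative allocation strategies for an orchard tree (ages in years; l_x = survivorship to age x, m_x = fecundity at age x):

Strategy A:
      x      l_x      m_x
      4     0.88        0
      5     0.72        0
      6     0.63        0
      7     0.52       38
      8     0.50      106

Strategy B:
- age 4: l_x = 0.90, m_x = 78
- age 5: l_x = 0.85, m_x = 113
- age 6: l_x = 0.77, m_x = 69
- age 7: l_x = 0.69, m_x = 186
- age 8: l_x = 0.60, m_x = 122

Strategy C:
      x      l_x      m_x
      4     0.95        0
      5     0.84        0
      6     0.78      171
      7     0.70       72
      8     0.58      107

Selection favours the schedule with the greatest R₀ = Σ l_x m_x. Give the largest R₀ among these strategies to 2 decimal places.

Strategy A: R₀ = 0.88×0 + 0.72×0 + 0.63×0 + 0.52×38 + 0.50×106 = 72.7600
Strategy B: R₀ = 0.90×78 + 0.85×113 + 0.77×69 + 0.69×186 + 0.60×122 = 420.9200
Strategy C: R₀ = 0.95×0 + 0.84×0 + 0.78×171 + 0.70×72 + 0.58×107 = 245.8400
Highest R₀: strategy B with 420.9200.

420.92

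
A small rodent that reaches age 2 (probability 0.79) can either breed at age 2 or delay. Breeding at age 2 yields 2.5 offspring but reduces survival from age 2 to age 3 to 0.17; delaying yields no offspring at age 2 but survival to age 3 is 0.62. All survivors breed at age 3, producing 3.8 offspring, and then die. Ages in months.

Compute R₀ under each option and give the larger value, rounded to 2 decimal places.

breed at age 2: R₀ = 0.79 × (2.5 + 0.17 × 3.8) = 0.79 × 3.1460 = 2.4853
delay to age 3: R₀ = 0.79 × (0.62 × 3.8) = 0.79 × 2.3560 = 1.8612
Higher: breed at age 2 (2.4853).

2.49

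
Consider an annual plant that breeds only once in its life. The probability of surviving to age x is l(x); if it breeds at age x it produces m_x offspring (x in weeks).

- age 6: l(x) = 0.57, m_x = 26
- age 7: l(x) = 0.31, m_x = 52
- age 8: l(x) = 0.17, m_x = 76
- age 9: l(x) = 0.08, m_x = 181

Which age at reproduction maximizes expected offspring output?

7

Expected offspring if breeding at age x = l(x) × m_x:
  age 6: 0.57 × 26 = 14.820
  age 7: 0.31 × 52 = 16.120
  age 8: 0.17 × 76 = 12.920
  age 9: 0.08 × 181 = 14.480
Maximum at age 7 (16.120).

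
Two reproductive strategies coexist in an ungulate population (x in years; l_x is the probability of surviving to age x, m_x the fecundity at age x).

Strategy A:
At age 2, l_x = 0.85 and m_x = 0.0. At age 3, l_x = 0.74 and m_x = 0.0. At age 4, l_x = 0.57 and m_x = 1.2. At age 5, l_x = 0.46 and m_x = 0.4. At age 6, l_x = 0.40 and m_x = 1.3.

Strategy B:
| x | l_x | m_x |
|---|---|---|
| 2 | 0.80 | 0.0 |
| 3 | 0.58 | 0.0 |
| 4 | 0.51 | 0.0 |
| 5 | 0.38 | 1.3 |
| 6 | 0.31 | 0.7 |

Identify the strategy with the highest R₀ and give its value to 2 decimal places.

1.39

Strategy A: R₀ = 0.85×0.0 + 0.74×0.0 + 0.57×1.2 + 0.46×0.4 + 0.40×1.3 = 1.3880
Strategy B: R₀ = 0.80×0.0 + 0.58×0.0 + 0.51×0.0 + 0.38×1.3 + 0.31×0.7 = 0.7110
Highest R₀: strategy A with 1.3880.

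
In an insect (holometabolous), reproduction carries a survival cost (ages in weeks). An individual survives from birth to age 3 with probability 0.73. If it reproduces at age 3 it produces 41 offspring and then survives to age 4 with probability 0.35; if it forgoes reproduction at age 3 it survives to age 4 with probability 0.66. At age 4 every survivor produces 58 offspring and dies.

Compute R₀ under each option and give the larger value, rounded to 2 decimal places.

breed at age 3: R₀ = 0.73 × (41 + 0.35 × 58) = 0.73 × 61.3000 = 44.7490
delay to age 4: R₀ = 0.73 × (0.66 × 58) = 0.73 × 38.2800 = 27.9444
Higher: breed at age 3 (44.7490).

44.75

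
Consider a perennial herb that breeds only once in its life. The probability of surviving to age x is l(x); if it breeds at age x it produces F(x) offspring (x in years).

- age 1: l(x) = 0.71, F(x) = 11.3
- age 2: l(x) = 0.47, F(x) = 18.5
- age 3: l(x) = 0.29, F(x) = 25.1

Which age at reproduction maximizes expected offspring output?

Expected offspring if breeding at age x = l(x) × F(x):
  age 1: 0.71 × 11.3 = 8.023
  age 2: 0.47 × 18.5 = 8.695
  age 3: 0.29 × 25.1 = 7.279
Maximum at age 2 (8.695).

2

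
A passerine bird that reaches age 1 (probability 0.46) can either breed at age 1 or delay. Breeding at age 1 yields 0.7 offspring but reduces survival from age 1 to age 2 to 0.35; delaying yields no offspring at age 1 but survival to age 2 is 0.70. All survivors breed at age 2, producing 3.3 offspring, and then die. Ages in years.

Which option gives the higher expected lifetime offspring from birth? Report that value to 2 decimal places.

1.06

breed at age 1: R₀ = 0.46 × (0.7 + 0.35 × 3.3) = 0.46 × 1.8550 = 0.8533
delay to age 2: R₀ = 0.46 × (0.70 × 3.3) = 0.46 × 2.3100 = 1.0626
Higher: delay to age 2 (1.0626).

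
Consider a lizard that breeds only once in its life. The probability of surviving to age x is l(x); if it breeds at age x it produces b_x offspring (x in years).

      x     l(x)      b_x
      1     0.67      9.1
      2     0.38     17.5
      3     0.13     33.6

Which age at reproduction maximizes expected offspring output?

2

Expected offspring if breeding at age x = l(x) × b_x:
  age 1: 0.67 × 9.1 = 6.097
  age 2: 0.38 × 17.5 = 6.650
  age 3: 0.13 × 33.6 = 4.368
Maximum at age 2 (6.650).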